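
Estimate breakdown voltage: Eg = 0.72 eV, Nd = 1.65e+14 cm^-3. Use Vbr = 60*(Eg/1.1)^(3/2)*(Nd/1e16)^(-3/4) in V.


Step 1: Eg/1.1 = 0.72/1.1 = 0.654545
Step 2: (Eg/1.1)^1.5 = 0.654545^1.5 = 0.529553
Step 3: (Nd/1e16)^(-0.75) = (0.0165)^(-0.75) = 21.721361
Step 4: Vbr = 60 * 0.529553 * 21.721361 = 690.2 V

690.2


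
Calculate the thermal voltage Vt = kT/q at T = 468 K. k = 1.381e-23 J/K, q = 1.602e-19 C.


Step 1: kT = 1.381e-23 * 468 = 6.46308e-21 J
Step 2: Vt = kT/q = 6.46308e-21 / 1.602e-19
Step 3: Vt = 0.04034 V

0.04034


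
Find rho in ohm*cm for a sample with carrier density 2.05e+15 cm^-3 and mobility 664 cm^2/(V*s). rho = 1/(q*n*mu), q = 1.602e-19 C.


Step 1: sigma = q * n * mu = 1.602e-19 * 2.05e+15 * 664 = 2.18064e-01 S/cm
Step 2: rho = 1 / sigma = 1 / 2.18064e-01 = 4.586 ohm*cm

4.586


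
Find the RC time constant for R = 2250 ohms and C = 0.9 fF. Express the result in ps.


Step 1: tau = R * C
Step 2: tau = 2250 * 0.9 fF = 2250 * 9.0e-16 F
Step 3: tau = 2.025e-12 s = 2.025 ps

2.025


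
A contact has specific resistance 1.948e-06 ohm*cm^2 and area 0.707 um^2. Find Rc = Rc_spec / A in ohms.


Step 1: Convert area to cm^2: 0.707 um^2 = 7.0700e-09 cm^2
Step 2: Rc = Rc_spec / A = 1.948e-06 / 7.0700e-09
Step 3: Rc = 2.76e+02 ohms

2.76e+02


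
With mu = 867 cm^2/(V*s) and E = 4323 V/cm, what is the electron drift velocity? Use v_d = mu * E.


Step 1: v_d = mu * E
Step 2: v_d = 867 * 4323 = 3748041
Step 3: v_d = 3.75e+06 cm/s

3.75e+06


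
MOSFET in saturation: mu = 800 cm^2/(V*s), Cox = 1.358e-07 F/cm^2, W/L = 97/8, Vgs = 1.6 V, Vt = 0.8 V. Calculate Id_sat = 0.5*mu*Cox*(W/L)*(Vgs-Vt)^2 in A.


Step 1: Overdrive voltage Vov = Vgs - Vt = 1.6 - 0.8 = 0.8 V
Step 2: W/L = 97/8 = 12.125
Step 3: Id = 0.5 * 800 * 1.358e-07 * 12.125 * 0.8^2
Step 4: Id = 4.22e-04 A

4.22e-04


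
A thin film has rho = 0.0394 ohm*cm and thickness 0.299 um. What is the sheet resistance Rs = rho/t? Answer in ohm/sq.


Step 1: Convert thickness to cm: t = 0.299 um = 2.9900e-05 cm
Step 2: Rs = rho / t = 0.0394 / 2.9900e-05
Step 3: Rs = 1317.7 ohm/sq

1317.7


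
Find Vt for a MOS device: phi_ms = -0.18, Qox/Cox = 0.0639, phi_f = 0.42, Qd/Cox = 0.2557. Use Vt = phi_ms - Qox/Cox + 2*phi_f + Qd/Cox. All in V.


Step 1: Vt = phi_ms - Qox/Cox + 2*phi_f + Qd/Cox
Step 2: Vt = -0.18 - 0.0639 + 2*0.42 + 0.2557
Step 3: Vt = -0.18 - 0.0639 + 0.84 + 0.2557
Step 4: Vt = 0.8518 V

0.8518


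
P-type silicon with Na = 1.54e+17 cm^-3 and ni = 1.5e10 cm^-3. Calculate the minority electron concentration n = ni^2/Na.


Step 1: Majority hole concentration p ≈ Na = 1.54e+17 cm^-3
Step 2: n = ni^2 / Na = (1.5e10)^2 / 1.54e+17
Step 3: n = 1.46e+03 cm^-3

1.46e+03


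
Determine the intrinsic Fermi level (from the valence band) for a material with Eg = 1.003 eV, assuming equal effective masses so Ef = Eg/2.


Step 1: For an intrinsic semiconductor, the Fermi level sits at midgap.
Step 2: Ef = Eg / 2 = 1.003 / 2 = 0.5015 eV

0.5015


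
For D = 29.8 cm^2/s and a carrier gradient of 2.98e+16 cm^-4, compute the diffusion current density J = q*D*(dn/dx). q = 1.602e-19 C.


Step 1: J = q * D * (dn/dx)
Step 2: J = 1.602e-19 * 29.8 * 2.98e+16
Step 3: J = 1.42e-01 A/cm^2

1.42e-01


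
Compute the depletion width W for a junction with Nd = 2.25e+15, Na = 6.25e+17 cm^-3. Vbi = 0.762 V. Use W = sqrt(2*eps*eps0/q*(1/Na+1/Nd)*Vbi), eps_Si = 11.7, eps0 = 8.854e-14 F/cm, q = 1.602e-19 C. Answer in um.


Step 1: 1/Na + 1/Nd = 1/6.25e+17 + 1/2.25e+15 = 4.46044e-16
Step 2: 2*eps*eps0/q = 2*11.7*8.854e-14/1.602e-19 = 1.293281e+07
Step 3: W^2 = 1.293281e+07 * 4.46044e-16 * 0.762 = 4.39567e-09
Step 4: W = sqrt(4.39567e-09) = 6.630e-05 cm = 0.663 um

0.663


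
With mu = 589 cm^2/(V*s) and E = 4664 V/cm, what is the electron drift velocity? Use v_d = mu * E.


Step 1: v_d = mu * E
Step 2: v_d = 589 * 4664 = 2747096
Step 3: v_d = 2.75e+06 cm/s

2.75e+06


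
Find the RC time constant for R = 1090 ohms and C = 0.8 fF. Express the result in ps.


Step 1: tau = R * C
Step 2: tau = 1090 * 0.8 fF = 1090 * 8.0e-16 F
Step 3: tau = 8.72e-13 s = 0.872 ps

0.872


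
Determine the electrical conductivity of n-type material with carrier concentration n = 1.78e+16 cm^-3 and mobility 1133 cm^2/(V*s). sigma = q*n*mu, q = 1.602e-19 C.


Step 1: sigma = q * n * mu
Step 2: sigma = 1.602e-19 * 1.78e+16 * 1133
Step 3: sigma = 3.231e+00 S/cm

3.231e+00


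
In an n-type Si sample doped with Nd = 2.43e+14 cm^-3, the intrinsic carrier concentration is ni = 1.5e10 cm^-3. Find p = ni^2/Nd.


Step 1: Since Nd >> ni, n ≈ Nd = 2.43e+14 cm^-3
Step 2: p = ni^2 / n = (1.5e10)^2 / 2.43e+14
Step 3: p = 2.25e20 / 2.43e+14 = 9.26e+05 cm^-3

9.26e+05


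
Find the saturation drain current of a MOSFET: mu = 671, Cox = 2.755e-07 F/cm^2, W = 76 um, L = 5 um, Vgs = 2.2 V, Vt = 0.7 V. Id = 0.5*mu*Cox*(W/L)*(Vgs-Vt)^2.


Step 1: Overdrive voltage Vov = Vgs - Vt = 2.2 - 0.7 = 1.5 V
Step 2: W/L = 76/5 = 15.2
Step 3: Id = 0.5 * 671 * 2.755e-07 * 15.2 * 1.5^2
Step 4: Id = 3.16e-03 A

3.16e-03


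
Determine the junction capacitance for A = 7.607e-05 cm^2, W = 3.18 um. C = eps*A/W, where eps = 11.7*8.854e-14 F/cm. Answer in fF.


Step 1: eps_Si = 11.7 * 8.854e-14 = 1.035918e-12 F/cm
Step 2: W in cm = 3.18 * 1e-4 = 3.18e-04 cm
Step 3: C = 1.035918e-12 * 7.607e-05 / 3.18e-04 = 2.478059e-13 F
Step 4: C = 247.81 fF

247.81


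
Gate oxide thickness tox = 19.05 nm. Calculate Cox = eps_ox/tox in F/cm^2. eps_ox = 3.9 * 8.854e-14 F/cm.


Step 1: eps_ox = 3.9 * 8.854e-14 = 3.45306e-13 F/cm
Step 2: tox in cm = 19.05 nm * 1e-7 = 1.9050e-06 cm
Step 3: Cox = 3.45306e-13 / 1.9050e-06 = 1.81e-07 F/cm^2

1.81e-07


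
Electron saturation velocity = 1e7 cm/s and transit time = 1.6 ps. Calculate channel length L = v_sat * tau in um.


Step 1: tau in seconds = 1.6 ps * 1e-12 = 1.6000e-12 s
Step 2: L = v_sat * tau = 1e7 * 1.6000e-12 = 1.6000e-05 cm
Step 3: L in um = 1.6000e-05 * 1e4 = 0.16 um

0.16


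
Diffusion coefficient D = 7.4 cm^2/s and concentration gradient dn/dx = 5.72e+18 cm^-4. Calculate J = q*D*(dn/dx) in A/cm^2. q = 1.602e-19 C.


Step 1: J = q * D * (dn/dx)
Step 2: J = 1.602e-19 * 7.4 * 5.72e+18
Step 3: J = 6.78e+00 A/cm^2

6.78e+00


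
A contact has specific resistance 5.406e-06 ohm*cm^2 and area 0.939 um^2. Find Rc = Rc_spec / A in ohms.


Step 1: Convert area to cm^2: 0.939 um^2 = 9.3900e-09 cm^2
Step 2: Rc = Rc_spec / A = 5.406e-06 / 9.3900e-09
Step 3: Rc = 5.76e+02 ohms

5.76e+02


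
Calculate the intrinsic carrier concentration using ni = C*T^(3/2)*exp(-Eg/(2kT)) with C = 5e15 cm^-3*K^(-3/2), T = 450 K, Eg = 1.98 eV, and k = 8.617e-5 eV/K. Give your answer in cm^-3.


Step 1: Compute kT = 8.617e-5 * 450 = 0.0387765 eV
Step 2: Exponent = -Eg/(2kT) = -1.98/(2*0.0387765) = -25.53093
Step 3: T^(3/2) = 450^1.5 = 9545.94
Step 4: ni = 5e15 * 9545.94 * exp(-25.53093) = 3.90e+08 cm^-3

3.90e+08


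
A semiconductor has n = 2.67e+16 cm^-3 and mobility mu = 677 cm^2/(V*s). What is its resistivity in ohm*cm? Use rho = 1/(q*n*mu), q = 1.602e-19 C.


Step 1: sigma = q * n * mu = 1.602e-19 * 2.67e+16 * 677 = 2.89576e+00 S/cm
Step 2: rho = 1 / sigma = 1 / 2.89576e+00 = 0.3453 ohm*cm

0.3453


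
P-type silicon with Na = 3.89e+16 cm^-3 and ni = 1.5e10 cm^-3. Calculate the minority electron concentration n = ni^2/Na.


Step 1: Majority hole concentration p ≈ Na = 3.89e+16 cm^-3
Step 2: n = ni^2 / Na = (1.5e10)^2 / 3.89e+16
Step 3: n = 5.78e+03 cm^-3

5.78e+03


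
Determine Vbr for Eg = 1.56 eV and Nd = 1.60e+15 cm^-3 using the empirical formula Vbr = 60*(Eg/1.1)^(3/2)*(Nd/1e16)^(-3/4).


Step 1: Eg/1.1 = 1.56/1.1 = 1.418182
Step 2: (Eg/1.1)^1.5 = 1.418182^1.5 = 1.688877
Step 3: (Nd/1e16)^(-0.75) = (0.16)^(-0.75) = 3.952847
Step 4: Vbr = 60 * 1.688877 * 3.952847 = 400.6 V

400.6


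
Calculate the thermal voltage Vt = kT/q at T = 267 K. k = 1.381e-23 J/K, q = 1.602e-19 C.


Step 1: kT = 1.381e-23 * 267 = 3.68727e-21 J
Step 2: Vt = kT/q = 3.68727e-21 / 1.602e-19
Step 3: Vt = 0.02302 V

0.02302


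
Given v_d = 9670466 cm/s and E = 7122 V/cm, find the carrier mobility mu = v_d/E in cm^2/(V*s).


Step 1: mu = v_d / E
Step 2: mu = 9670466 / 7122
Step 3: mu = 1357.83 cm^2/(V*s)

1357.83


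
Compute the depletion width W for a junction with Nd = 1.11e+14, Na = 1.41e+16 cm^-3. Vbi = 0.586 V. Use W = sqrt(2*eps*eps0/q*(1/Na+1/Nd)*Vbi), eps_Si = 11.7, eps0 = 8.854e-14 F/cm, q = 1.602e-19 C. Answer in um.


Step 1: 1/Na + 1/Nd = 1/1.41e+16 + 1/1.11e+14 = 9.07993e-15
Step 2: 2*eps*eps0/q = 2*11.7*8.854e-14/1.602e-19 = 1.293281e+07
Step 3: W^2 = 1.293281e+07 * 9.07993e-15 * 0.586 = 6.88134e-08
Step 4: W = sqrt(6.88134e-08) = 2.623e-04 cm = 2.623 um

2.623


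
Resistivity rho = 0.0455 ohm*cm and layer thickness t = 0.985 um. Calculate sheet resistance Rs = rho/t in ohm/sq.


Step 1: Convert thickness to cm: t = 0.985 um = 9.8500e-05 cm
Step 2: Rs = rho / t = 0.0455 / 9.8500e-05
Step 3: Rs = 461.9 ohm/sq

461.9


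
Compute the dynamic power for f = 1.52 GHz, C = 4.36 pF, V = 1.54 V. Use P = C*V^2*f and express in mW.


Step 1: V^2 = 1.54^2 = 2.3716 V^2
Step 2: P = C*V^2*f = 4.36e-12 F * 2.3716 * 1.52e9 Hz
Step 3: P = 1.571706752e-02 W
Step 4: P = 15.717 mW

15.717


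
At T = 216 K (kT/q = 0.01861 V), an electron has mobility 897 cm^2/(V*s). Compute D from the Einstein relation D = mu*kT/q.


Step 1: D = mu * (kT/q)
Step 2: D = 897 * 0.01861
Step 3: D = 16.69 cm^2/s

16.69


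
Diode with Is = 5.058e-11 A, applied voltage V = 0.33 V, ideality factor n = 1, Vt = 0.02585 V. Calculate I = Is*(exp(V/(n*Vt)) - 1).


Step 1: V/(n*Vt) = 0.33/(1*0.02585) = 12.7660
Step 2: exp(12.7660) = 3.5011e+05
Step 3: I = 5.058e-11 * (3.5011e+05 - 1) = 1.77e-05 A

1.77e-05


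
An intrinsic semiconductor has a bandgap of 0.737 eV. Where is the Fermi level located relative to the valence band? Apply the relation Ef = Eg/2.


Step 1: For an intrinsic semiconductor, the Fermi level sits at midgap.
Step 2: Ef = Eg / 2 = 0.737 / 2 = 0.3685 eV

0.3685


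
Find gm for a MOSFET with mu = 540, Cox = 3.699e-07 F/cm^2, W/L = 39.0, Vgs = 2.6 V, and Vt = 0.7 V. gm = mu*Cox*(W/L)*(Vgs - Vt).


Step 1: Vov = Vgs - Vt = 2.6 - 0.7 = 1.9 V
Step 2: gm = mu * Cox * (W/L) * Vov
Step 3: gm = 540 * 3.699e-07 * 39.0 * 1.9 = 1.48e-02 S

1.48e-02


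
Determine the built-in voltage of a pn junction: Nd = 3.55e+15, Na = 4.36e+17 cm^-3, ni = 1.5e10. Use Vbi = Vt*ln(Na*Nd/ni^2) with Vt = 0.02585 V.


Step 1: Compute Na*Nd/ni^2 = 4.36e+17 * 3.55e+15 / (1.5e10)^2 = 6.8791e+12
Step 2: ln(6.8791e+12) = 29.5595
Step 3: Vbi = 0.02585 * 29.5595 = 0.764 V

0.764


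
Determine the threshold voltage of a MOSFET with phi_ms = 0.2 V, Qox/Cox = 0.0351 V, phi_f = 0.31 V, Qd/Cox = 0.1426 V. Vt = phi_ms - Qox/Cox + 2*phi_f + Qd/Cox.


Step 1: Vt = phi_ms - Qox/Cox + 2*phi_f + Qd/Cox
Step 2: Vt = 0.2 - 0.0351 + 2*0.31 + 0.1426
Step 3: Vt = 0.2 - 0.0351 + 0.62 + 0.1426
Step 4: Vt = 0.9275 V

0.9275


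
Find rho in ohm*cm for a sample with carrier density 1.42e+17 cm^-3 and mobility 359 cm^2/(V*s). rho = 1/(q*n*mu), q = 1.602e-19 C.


Step 1: sigma = q * n * mu = 1.602e-19 * 1.42e+17 * 359 = 8.16668e+00 S/cm
Step 2: rho = 1 / sigma = 1 / 8.16668e+00 = 0.1224 ohm*cm

0.1224


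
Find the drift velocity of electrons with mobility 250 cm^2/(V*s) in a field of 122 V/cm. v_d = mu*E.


Step 1: v_d = mu * E
Step 2: v_d = 250 * 122 = 30500
Step 3: v_d = 3.05e+04 cm/s

3.05e+04


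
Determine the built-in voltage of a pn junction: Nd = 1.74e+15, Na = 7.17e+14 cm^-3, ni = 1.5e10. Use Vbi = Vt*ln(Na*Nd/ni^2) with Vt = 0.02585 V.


Step 1: Compute Na*Nd/ni^2 = 7.17e+14 * 1.74e+15 / (1.5e10)^2 = 5.5448e+09
Step 2: ln(5.5448e+09) = 22.4361
Step 3: Vbi = 0.02585 * 22.4361 = 0.58 V

0.58


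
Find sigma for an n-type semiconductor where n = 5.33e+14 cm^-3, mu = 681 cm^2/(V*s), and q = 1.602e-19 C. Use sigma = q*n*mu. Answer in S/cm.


Step 1: sigma = q * n * mu
Step 2: sigma = 1.602e-19 * 5.33e+14 * 681
Step 3: sigma = 5.815e-02 S/cm

5.815e-02


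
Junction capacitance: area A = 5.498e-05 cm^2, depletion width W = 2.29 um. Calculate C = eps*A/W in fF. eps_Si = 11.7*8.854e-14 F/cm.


Step 1: eps_Si = 11.7 * 8.854e-14 = 1.035918e-12 F/cm
Step 2: W in cm = 2.29 * 1e-4 = 2.29e-04 cm
Step 3: C = 1.035918e-12 * 5.498e-05 / 2.29e-04 = 2.487108e-13 F
Step 4: C = 248.71 fF

248.71


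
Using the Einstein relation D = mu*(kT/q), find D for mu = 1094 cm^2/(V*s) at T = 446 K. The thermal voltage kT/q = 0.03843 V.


Step 1: D = mu * (kT/q)
Step 2: D = 1094 * 0.03843
Step 3: D = 42.04 cm^2/s

42.04


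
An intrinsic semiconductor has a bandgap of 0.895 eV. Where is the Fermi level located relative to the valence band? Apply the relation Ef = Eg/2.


Step 1: For an intrinsic semiconductor, the Fermi level sits at midgap.
Step 2: Ef = Eg / 2 = 0.895 / 2 = 0.4475 eV

0.4475


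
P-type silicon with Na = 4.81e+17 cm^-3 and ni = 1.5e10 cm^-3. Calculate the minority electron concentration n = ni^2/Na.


Step 1: Majority hole concentration p ≈ Na = 4.81e+17 cm^-3
Step 2: n = ni^2 / Na = (1.5e10)^2 / 4.81e+17
Step 3: n = 4.68e+02 cm^-3

4.68e+02


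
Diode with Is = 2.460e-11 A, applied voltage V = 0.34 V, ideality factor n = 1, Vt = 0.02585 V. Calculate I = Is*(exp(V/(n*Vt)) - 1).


Step 1: V/(n*Vt) = 0.34/(1*0.02585) = 13.1528
Step 2: exp(13.1528) = 5.1545e+05
Step 3: I = 2.460e-11 * (5.1545e+05 - 1) = 1.27e-05 A

1.27e-05


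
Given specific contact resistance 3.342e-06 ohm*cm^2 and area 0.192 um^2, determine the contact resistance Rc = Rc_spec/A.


Step 1: Convert area to cm^2: 0.192 um^2 = 1.9200e-09 cm^2
Step 2: Rc = Rc_spec / A = 3.342e-06 / 1.9200e-09
Step 3: Rc = 1.74e+03 ohms

1.74e+03


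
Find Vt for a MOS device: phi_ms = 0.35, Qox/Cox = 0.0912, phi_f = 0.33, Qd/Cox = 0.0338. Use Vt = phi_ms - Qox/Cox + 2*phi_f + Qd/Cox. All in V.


Step 1: Vt = phi_ms - Qox/Cox + 2*phi_f + Qd/Cox
Step 2: Vt = 0.35 - 0.0912 + 2*0.33 + 0.0338
Step 3: Vt = 0.35 - 0.0912 + 0.66 + 0.0338
Step 4: Vt = 0.9526 V

0.9526


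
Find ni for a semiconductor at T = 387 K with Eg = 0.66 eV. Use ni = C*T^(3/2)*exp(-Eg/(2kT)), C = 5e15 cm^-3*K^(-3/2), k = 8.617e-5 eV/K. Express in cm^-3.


Step 1: Compute kT = 8.617e-5 * 387 = 0.03334779 eV
Step 2: Exponent = -Eg/(2kT) = -0.66/(2*0.03334779) = -9.89571
Step 3: T^(3/2) = 387^1.5 = 7613.19
Step 4: ni = 5e15 * 7613.19 * exp(-9.89571) = 1.92e+15 cm^-3

1.92e+15


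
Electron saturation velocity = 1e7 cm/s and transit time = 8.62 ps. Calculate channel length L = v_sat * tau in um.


Step 1: tau in seconds = 8.62 ps * 1e-12 = 8.6200e-12 s
Step 2: L = v_sat * tau = 1e7 * 8.6200e-12 = 8.6200e-05 cm
Step 3: L in um = 8.6200e-05 * 1e4 = 0.862 um

0.862


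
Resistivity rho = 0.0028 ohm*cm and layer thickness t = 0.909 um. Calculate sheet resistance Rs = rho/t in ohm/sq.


Step 1: Convert thickness to cm: t = 0.909 um = 9.0900e-05 cm
Step 2: Rs = rho / t = 0.0028 / 9.0900e-05
Step 3: Rs = 30.8 ohm/sq

30.8


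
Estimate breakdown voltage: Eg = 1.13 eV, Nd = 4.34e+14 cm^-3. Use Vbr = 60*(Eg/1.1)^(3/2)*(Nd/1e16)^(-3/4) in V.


Step 1: Eg/1.1 = 1.13/1.1 = 1.027273
Step 2: (Eg/1.1)^1.5 = 1.027273^1.5 = 1.041187
Step 3: (Nd/1e16)^(-0.75) = (0.0434)^(-0.75) = 10.516778
Step 4: Vbr = 60 * 1.041187 * 10.516778 = 657.0 V

657.0


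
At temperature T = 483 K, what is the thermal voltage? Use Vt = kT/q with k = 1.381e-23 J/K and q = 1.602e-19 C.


Step 1: kT = 1.381e-23 * 483 = 6.67023e-21 J
Step 2: Vt = kT/q = 6.67023e-21 / 1.602e-19
Step 3: Vt = 0.04164 V

0.04164


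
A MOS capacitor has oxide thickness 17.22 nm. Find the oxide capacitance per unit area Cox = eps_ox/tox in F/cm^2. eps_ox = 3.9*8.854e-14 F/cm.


Step 1: eps_ox = 3.9 * 8.854e-14 = 3.45306e-13 F/cm
Step 2: tox in cm = 17.22 nm * 1e-7 = 1.7220e-06 cm
Step 3: Cox = 3.45306e-13 / 1.7220e-06 = 2.01e-07 F/cm^2

2.01e-07


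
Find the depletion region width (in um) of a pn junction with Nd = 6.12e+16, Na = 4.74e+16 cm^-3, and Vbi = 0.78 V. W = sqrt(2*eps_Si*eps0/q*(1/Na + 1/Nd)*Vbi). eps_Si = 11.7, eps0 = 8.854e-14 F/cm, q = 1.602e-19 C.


Step 1: 1/Na + 1/Nd = 1/4.74e+16 + 1/6.12e+16 = 3.74369e-17
Step 2: 2*eps*eps0/q = 2*11.7*8.854e-14/1.602e-19 = 1.293281e+07
Step 3: W^2 = 1.293281e+07 * 3.74369e-17 * 0.78 = 3.77648e-10
Step 4: W = sqrt(3.77648e-10) = 1.943e-05 cm = 0.1943 um

0.1943


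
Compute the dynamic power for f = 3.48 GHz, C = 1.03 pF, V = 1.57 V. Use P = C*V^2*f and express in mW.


Step 1: V^2 = 1.57^2 = 2.4649 V^2
Step 2: P = C*V^2*f = 1.03e-12 F * 2.4649 * 3.48e9 Hz
Step 3: P = 8.83518756e-03 W
Step 4: P = 8.835 mW

8.835


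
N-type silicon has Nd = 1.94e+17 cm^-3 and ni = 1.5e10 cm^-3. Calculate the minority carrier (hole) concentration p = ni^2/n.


Step 1: Since Nd >> ni, n ≈ Nd = 1.94e+17 cm^-3
Step 2: p = ni^2 / n = (1.5e10)^2 / 1.94e+17
Step 3: p = 2.25e20 / 1.94e+17 = 1.16e+03 cm^-3

1.16e+03


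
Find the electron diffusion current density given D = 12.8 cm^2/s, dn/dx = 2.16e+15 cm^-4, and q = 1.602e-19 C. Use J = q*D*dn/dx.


Step 1: J = q * D * (dn/dx)
Step 2: J = 1.602e-19 * 12.8 * 2.16e+15
Step 3: J = 4.43e-03 A/cm^2

4.43e-03


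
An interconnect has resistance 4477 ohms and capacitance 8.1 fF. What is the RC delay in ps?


Step 1: tau = R * C
Step 2: tau = 4477 * 8.1 fF = 4477 * 8.1e-15 F
Step 3: tau = 3.62637e-11 s = 36.2637 ps

36.2637


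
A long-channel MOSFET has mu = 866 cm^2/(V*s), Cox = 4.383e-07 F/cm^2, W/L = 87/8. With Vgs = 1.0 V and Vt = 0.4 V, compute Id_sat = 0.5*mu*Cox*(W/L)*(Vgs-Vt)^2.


Step 1: Overdrive voltage Vov = Vgs - Vt = 1.0 - 0.4 = 0.6 V
Step 2: W/L = 87/8 = 10.875
Step 3: Id = 0.5 * 866 * 4.383e-07 * 10.875 * 0.6^2
Step 4: Id = 7.43e-04 A

7.43e-04


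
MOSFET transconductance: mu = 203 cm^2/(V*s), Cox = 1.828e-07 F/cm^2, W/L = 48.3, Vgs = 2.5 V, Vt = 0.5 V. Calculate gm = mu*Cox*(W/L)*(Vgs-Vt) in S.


Step 1: Vov = Vgs - Vt = 2.5 - 0.5 = 2.0 V
Step 2: gm = mu * Cox * (W/L) * Vov
Step 3: gm = 203 * 1.828e-07 * 48.3 * 2.0 = 3.58e-03 S

3.58e-03


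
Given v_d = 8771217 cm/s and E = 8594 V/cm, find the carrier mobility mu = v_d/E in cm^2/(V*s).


Step 1: mu = v_d / E
Step 2: mu = 8771217 / 8594
Step 3: mu = 1020.62 cm^2/(V*s)

1020.62


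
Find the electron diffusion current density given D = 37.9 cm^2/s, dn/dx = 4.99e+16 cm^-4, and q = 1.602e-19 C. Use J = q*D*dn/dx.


Step 1: J = q * D * (dn/dx)
Step 2: J = 1.602e-19 * 37.9 * 4.99e+16
Step 3: J = 3.03e-01 A/cm^2

3.03e-01


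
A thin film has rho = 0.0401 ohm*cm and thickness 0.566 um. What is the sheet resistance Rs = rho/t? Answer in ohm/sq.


Step 1: Convert thickness to cm: t = 0.566 um = 5.6600e-05 cm
Step 2: Rs = rho / t = 0.0401 / 5.6600e-05
Step 3: Rs = 708.5 ohm/sq

708.5


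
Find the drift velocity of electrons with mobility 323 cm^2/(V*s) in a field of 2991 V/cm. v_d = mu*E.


Step 1: v_d = mu * E
Step 2: v_d = 323 * 2991 = 966093
Step 3: v_d = 9.66e+05 cm/s

9.66e+05


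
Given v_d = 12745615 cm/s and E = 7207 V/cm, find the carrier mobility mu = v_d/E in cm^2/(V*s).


Step 1: mu = v_d / E
Step 2: mu = 12745615 / 7207
Step 3: mu = 1768.5 cm^2/(V*s)

1768.5


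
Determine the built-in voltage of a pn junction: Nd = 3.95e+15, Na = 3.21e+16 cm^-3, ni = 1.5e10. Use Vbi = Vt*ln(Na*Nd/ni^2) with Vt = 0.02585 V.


Step 1: Compute Na*Nd/ni^2 = 3.21e+16 * 3.95e+15 / (1.5e10)^2 = 5.6353e+11
Step 2: ln(5.6353e+11) = 27.0575
Step 3: Vbi = 0.02585 * 27.0575 = 0.699 V

0.699


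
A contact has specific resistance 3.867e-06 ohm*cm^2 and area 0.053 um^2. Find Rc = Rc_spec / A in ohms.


Step 1: Convert area to cm^2: 0.053 um^2 = 5.3000e-10 cm^2
Step 2: Rc = Rc_spec / A = 3.867e-06 / 5.3000e-10
Step 3: Rc = 7.30e+03 ohms

7.30e+03


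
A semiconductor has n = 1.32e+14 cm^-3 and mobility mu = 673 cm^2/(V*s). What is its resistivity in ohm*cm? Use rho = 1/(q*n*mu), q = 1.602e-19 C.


Step 1: sigma = q * n * mu = 1.602e-19 * 1.32e+14 * 673 = 1.42315e-02 S/cm
Step 2: rho = 1 / sigma = 1 / 1.42315e-02 = 70.27 ohm*cm

70.27


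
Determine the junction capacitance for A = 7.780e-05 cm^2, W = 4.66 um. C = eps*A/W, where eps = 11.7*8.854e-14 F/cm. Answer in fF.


Step 1: eps_Si = 11.7 * 8.854e-14 = 1.035918e-12 F/cm
Step 2: W in cm = 4.66 * 1e-4 = 4.66e-04 cm
Step 3: C = 1.035918e-12 * 7.780e-05 / 4.66e-04 = 1.729494e-13 F
Step 4: C = 172.95 fF

172.95


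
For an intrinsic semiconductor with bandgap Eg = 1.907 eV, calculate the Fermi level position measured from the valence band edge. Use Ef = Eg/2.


Step 1: For an intrinsic semiconductor, the Fermi level sits at midgap.
Step 2: Ef = Eg / 2 = 1.907 / 2 = 0.9535 eV

0.9535


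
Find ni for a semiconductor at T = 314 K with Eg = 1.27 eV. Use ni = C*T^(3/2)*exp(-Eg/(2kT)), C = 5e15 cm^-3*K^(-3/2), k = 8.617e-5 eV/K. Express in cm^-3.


Step 1: Compute kT = 8.617e-5 * 314 = 0.02705738 eV
Step 2: Exponent = -Eg/(2kT) = -1.27/(2*0.02705738) = -23.46864
Step 3: T^(3/2) = 314^1.5 = 5564.09
Step 4: ni = 5e15 * 5564.09 * exp(-23.46864) = 1.79e+09 cm^-3

1.79e+09


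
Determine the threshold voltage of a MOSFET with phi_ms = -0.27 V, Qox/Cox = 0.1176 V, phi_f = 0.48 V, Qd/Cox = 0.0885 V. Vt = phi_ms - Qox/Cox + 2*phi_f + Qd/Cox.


Step 1: Vt = phi_ms - Qox/Cox + 2*phi_f + Qd/Cox
Step 2: Vt = -0.27 - 0.1176 + 2*0.48 + 0.0885
Step 3: Vt = -0.27 - 0.1176 + 0.96 + 0.0885
Step 4: Vt = 0.6609 V

0.6609


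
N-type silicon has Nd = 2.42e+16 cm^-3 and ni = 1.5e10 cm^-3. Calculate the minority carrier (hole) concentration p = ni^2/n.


Step 1: Since Nd >> ni, n ≈ Nd = 2.42e+16 cm^-3
Step 2: p = ni^2 / n = (1.5e10)^2 / 2.42e+16
Step 3: p = 2.25e20 / 2.42e+16 = 9.30e+03 cm^-3

9.30e+03


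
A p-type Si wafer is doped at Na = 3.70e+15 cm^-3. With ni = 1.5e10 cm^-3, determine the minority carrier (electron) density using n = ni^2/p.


Step 1: Majority hole concentration p ≈ Na = 3.70e+15 cm^-3
Step 2: n = ni^2 / Na = (1.5e10)^2 / 3.70e+15
Step 3: n = 6.08e+04 cm^-3

6.08e+04


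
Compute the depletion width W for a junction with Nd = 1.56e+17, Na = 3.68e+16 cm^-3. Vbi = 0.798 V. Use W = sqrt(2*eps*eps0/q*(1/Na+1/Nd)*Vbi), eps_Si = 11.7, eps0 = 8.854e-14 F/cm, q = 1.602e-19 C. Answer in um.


Step 1: 1/Na + 1/Nd = 1/3.68e+16 + 1/1.56e+17 = 3.35842e-17
Step 2: 2*eps*eps0/q = 2*11.7*8.854e-14/1.602e-19 = 1.293281e+07
Step 3: W^2 = 1.293281e+07 * 3.35842e-17 * 0.798 = 3.46602e-10
Step 4: W = sqrt(3.46602e-10) = 1.862e-05 cm = 0.1862 um

0.1862


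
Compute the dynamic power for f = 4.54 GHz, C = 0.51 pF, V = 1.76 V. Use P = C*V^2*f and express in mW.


Step 1: V^2 = 1.76^2 = 3.0976 V^2
Step 2: P = C*V^2*f = 0.51e-12 F * 3.0976 * 4.54e9 Hz
Step 3: P = 7.17218304e-03 W
Step 4: P = 7.172 mW

7.172


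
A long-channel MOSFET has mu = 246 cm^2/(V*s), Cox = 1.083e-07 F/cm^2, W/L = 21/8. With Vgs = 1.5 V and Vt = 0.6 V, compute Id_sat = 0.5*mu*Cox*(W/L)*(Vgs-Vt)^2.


Step 1: Overdrive voltage Vov = Vgs - Vt = 1.5 - 0.6 = 0.9 V
Step 2: W/L = 21/8 = 2.625
Step 3: Id = 0.5 * 246 * 1.083e-07 * 2.625 * 0.9^2
Step 4: Id = 2.83e-05 A

2.83e-05


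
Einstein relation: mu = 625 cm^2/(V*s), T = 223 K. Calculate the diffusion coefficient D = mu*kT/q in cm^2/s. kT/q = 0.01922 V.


Step 1: D = mu * (kT/q)
Step 2: D = 625 * 0.01922
Step 3: D = 12.01 cm^2/s

12.01


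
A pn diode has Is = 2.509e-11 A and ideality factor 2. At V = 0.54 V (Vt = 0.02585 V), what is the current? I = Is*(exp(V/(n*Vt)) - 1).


Step 1: V/(n*Vt) = 0.54/(2*0.02585) = 10.4449
Step 2: exp(10.4449) = 3.4369e+04
Step 3: I = 2.509e-11 * (3.4369e+04 - 1) = 8.62e-07 A

8.62e-07


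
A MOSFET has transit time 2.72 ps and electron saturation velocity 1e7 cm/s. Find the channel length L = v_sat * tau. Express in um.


Step 1: tau in seconds = 2.72 ps * 1e-12 = 2.7200e-12 s
Step 2: L = v_sat * tau = 1e7 * 2.7200e-12 = 2.7200e-05 cm
Step 3: L in um = 2.7200e-05 * 1e4 = 0.272 um

0.272


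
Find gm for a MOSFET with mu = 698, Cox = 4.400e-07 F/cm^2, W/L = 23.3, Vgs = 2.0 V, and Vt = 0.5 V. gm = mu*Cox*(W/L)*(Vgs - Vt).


Step 1: Vov = Vgs - Vt = 2.0 - 0.5 = 1.5 V
Step 2: gm = mu * Cox * (W/L) * Vov
Step 3: gm = 698 * 4.400e-07 * 23.3 * 1.5 = 1.07e-02 S

1.07e-02


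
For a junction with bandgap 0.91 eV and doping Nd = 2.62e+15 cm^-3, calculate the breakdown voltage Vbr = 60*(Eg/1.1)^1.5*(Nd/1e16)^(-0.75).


Step 1: Eg/1.1 = 0.91/1.1 = 0.827273
Step 2: (Eg/1.1)^1.5 = 0.827273^1.5 = 0.752442
Step 3: (Nd/1e16)^(-0.75) = (0.262)^(-0.75) = 2.730700
Step 4: Vbr = 60 * 0.752442 * 2.730700 = 123.3 V

123.3


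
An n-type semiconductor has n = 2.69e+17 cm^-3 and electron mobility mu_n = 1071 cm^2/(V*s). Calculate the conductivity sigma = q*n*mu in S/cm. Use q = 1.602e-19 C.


Step 1: sigma = q * n * mu
Step 2: sigma = 1.602e-19 * 2.69e+17 * 1071
Step 3: sigma = 4.615e+01 S/cm

4.615e+01


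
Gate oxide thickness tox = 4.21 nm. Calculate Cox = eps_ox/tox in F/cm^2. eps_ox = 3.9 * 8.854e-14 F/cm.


Step 1: eps_ox = 3.9 * 8.854e-14 = 3.45306e-13 F/cm
Step 2: tox in cm = 4.21 nm * 1e-7 = 4.2100e-07 cm
Step 3: Cox = 3.45306e-13 / 4.2100e-07 = 8.20e-07 F/cm^2

8.20e-07


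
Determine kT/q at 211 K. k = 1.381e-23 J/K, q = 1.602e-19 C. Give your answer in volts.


Step 1: kT = 1.381e-23 * 211 = 2.91391e-21 J
Step 2: Vt = kT/q = 2.91391e-21 / 1.602e-19
Step 3: Vt = 0.01819 V

0.01819


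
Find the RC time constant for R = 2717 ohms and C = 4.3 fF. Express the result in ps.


Step 1: tau = R * C
Step 2: tau = 2717 * 4.3 fF = 2717 * 4.3e-15 F
Step 3: tau = 1.16831e-11 s = 11.6831 ps

11.6831


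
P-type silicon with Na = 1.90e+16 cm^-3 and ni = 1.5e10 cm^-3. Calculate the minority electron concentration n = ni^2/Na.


Step 1: Majority hole concentration p ≈ Na = 1.90e+16 cm^-3
Step 2: n = ni^2 / Na = (1.5e10)^2 / 1.90e+16
Step 3: n = 1.18e+04 cm^-3

1.18e+04


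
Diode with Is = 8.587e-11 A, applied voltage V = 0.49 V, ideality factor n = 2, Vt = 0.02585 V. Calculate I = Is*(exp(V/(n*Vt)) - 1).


Step 1: V/(n*Vt) = 0.49/(2*0.02585) = 9.4778
Step 2: exp(9.4778) = 1.3066e+04
Step 3: I = 8.587e-11 * (1.3066e+04 - 1) = 1.12e-06 A

1.12e-06


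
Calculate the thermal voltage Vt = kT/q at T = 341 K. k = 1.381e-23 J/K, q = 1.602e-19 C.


Step 1: kT = 1.381e-23 * 341 = 4.70921e-21 J
Step 2: Vt = kT/q = 4.70921e-21 / 1.602e-19
Step 3: Vt = 0.0294 V

0.0294


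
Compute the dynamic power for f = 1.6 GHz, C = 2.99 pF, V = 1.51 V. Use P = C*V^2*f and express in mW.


Step 1: V^2 = 1.51^2 = 2.2801 V^2
Step 2: P = C*V^2*f = 2.99e-12 F * 2.2801 * 1.6e9 Hz
Step 3: P = 1.09079984e-02 W
Step 4: P = 10.908 mW

10.908


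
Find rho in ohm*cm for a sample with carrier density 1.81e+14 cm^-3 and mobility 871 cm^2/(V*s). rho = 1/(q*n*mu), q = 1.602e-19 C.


Step 1: sigma = q * n * mu = 1.602e-19 * 1.81e+14 * 871 = 2.52557e-02 S/cm
Step 2: rho = 1 / sigma = 1 / 2.52557e-02 = 39.6 ohm*cm

39.6


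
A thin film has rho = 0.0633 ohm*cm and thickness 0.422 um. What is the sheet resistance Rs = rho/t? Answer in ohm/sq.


Step 1: Convert thickness to cm: t = 0.422 um = 4.2200e-05 cm
Step 2: Rs = rho / t = 0.0633 / 4.2200e-05
Step 3: Rs = 1500.0 ohm/sq

1500.0


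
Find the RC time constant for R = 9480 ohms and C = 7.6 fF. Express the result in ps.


Step 1: tau = R * C
Step 2: tau = 9480 * 7.6 fF = 9480 * 7.6e-15 F
Step 3: tau = 7.2048e-11 s = 72.048 ps

72.048


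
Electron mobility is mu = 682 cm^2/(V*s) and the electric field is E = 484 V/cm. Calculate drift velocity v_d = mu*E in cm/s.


Step 1: v_d = mu * E
Step 2: v_d = 682 * 484 = 330088
Step 3: v_d = 3.30e+05 cm/s

3.30e+05


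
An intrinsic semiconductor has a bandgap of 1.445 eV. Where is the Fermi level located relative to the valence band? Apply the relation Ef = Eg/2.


Step 1: For an intrinsic semiconductor, the Fermi level sits at midgap.
Step 2: Ef = Eg / 2 = 1.445 / 2 = 0.7225 eV

0.7225


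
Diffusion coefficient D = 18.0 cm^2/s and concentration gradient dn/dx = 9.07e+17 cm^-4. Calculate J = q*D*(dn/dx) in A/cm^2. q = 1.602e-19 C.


Step 1: J = q * D * (dn/dx)
Step 2: J = 1.602e-19 * 18.0 * 9.07e+17
Step 3: J = 2.62e+00 A/cm^2

2.62e+00


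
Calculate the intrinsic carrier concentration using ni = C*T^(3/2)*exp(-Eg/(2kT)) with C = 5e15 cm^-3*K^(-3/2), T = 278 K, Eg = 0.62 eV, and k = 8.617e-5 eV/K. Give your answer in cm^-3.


Step 1: Compute kT = 8.617e-5 * 278 = 0.02395526 eV
Step 2: Exponent = -Eg/(2kT) = -0.62/(2*0.02395526) = -12.94079
Step 3: T^(3/2) = 278^1.5 = 4635.19
Step 4: ni = 5e15 * 4635.19 * exp(-12.94079) = 5.56e+13 cm^-3

5.56e+13


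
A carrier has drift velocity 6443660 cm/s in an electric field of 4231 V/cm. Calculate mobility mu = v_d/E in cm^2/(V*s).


Step 1: mu = v_d / E
Step 2: mu = 6443660 / 4231
Step 3: mu = 1522.96 cm^2/(V*s)

1522.96


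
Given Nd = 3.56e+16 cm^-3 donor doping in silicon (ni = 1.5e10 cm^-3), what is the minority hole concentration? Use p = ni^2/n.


Step 1: Since Nd >> ni, n ≈ Nd = 3.56e+16 cm^-3
Step 2: p = ni^2 / n = (1.5e10)^2 / 3.56e+16
Step 3: p = 2.25e20 / 3.56e+16 = 6.32e+03 cm^-3

6.32e+03


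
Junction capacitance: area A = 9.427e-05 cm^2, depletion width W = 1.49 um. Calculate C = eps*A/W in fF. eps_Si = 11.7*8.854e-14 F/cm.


Step 1: eps_Si = 11.7 * 8.854e-14 = 1.035918e-12 F/cm
Step 2: W in cm = 1.49 * 1e-4 = 1.49e-04 cm
Step 3: C = 1.035918e-12 * 9.427e-05 / 1.49e-04 = 6.554093e-13 F
Step 4: C = 655.41 fF

655.41


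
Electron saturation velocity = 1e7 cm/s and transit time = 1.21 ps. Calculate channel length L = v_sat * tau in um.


Step 1: tau in seconds = 1.21 ps * 1e-12 = 1.2100e-12 s
Step 2: L = v_sat * tau = 1e7 * 1.2100e-12 = 1.2100e-05 cm
Step 3: L in um = 1.2100e-05 * 1e4 = 0.121 um

0.121


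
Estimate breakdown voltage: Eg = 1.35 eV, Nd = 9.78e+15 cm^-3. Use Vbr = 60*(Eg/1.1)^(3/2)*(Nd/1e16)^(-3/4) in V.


Step 1: Eg/1.1 = 1.35/1.1 = 1.227273
Step 2: (Eg/1.1)^1.5 = 1.227273^1.5 = 1.359602
Step 3: (Nd/1e16)^(-0.75) = (0.978)^(-0.75) = 1.016824
Step 4: Vbr = 60 * 1.359602 * 1.016824 = 82.9 V

82.9


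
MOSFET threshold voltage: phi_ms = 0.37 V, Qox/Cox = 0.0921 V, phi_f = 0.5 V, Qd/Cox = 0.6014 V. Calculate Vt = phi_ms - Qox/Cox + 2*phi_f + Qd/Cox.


Step 1: Vt = phi_ms - Qox/Cox + 2*phi_f + Qd/Cox
Step 2: Vt = 0.37 - 0.0921 + 2*0.5 + 0.6014
Step 3: Vt = 0.37 - 0.0921 + 1.0 + 0.6014
Step 4: Vt = 1.8793 V

1.8793


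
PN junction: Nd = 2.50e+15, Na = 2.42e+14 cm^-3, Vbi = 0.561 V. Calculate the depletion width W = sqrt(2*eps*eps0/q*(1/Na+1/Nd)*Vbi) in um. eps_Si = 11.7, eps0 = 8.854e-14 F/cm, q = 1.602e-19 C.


Step 1: 1/Na + 1/Nd = 1/2.42e+14 + 1/2.50e+15 = 4.53223e-15
Step 2: 2*eps*eps0/q = 2*11.7*8.854e-14/1.602e-19 = 1.293281e+07
Step 3: W^2 = 1.293281e+07 * 4.53223e-15 * 0.561 = 3.28827e-08
Step 4: W = sqrt(3.28827e-08) = 1.813e-04 cm = 1.813 um

1.813


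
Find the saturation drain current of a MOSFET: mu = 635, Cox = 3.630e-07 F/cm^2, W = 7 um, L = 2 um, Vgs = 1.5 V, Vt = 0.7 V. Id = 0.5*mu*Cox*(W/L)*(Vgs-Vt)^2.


Step 1: Overdrive voltage Vov = Vgs - Vt = 1.5 - 0.7 = 0.8 V
Step 2: W/L = 7/2 = 3.5
Step 3: Id = 0.5 * 635 * 3.630e-07 * 3.5 * 0.8^2
Step 4: Id = 2.58e-04 A

2.58e-04


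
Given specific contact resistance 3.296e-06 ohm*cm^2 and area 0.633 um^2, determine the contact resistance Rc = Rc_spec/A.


Step 1: Convert area to cm^2: 0.633 um^2 = 6.3300e-09 cm^2
Step 2: Rc = Rc_spec / A = 3.296e-06 / 6.3300e-09
Step 3: Rc = 5.21e+02 ohms

5.21e+02


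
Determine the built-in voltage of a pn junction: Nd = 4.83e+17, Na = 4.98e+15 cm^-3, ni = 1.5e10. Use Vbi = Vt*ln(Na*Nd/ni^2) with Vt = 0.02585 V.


Step 1: Compute Na*Nd/ni^2 = 4.98e+15 * 4.83e+17 / (1.5e10)^2 = 1.0690e+13
Step 2: ln(1.0690e+13) = 30.0003
Step 3: Vbi = 0.02585 * 30.0003 = 0.776 V

0.776


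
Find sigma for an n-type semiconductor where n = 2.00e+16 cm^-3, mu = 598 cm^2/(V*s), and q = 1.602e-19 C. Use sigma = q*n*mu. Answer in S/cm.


Step 1: sigma = q * n * mu
Step 2: sigma = 1.602e-19 * 2.00e+16 * 598
Step 3: sigma = 1.916e+00 S/cm

1.916e+00


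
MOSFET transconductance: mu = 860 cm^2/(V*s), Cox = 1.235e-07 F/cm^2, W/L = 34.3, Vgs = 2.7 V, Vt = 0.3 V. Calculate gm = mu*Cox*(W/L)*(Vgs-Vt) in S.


Step 1: Vov = Vgs - Vt = 2.7 - 0.3 = 2.4 V
Step 2: gm = mu * Cox * (W/L) * Vov
Step 3: gm = 860 * 1.235e-07 * 34.3 * 2.4 = 8.74e-03 S

8.74e-03


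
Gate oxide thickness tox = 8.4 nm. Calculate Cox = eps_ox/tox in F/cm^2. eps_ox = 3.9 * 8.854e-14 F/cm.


Step 1: eps_ox = 3.9 * 8.854e-14 = 3.45306e-13 F/cm
Step 2: tox in cm = 8.4 nm * 1e-7 = 8.4000e-07 cm
Step 3: Cox = 3.45306e-13 / 8.4000e-07 = 4.11e-07 F/cm^2

4.11e-07


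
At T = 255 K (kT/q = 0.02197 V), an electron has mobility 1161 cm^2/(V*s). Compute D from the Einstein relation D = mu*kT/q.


Step 1: D = mu * (kT/q)
Step 2: D = 1161 * 0.02197
Step 3: D = 25.51 cm^2/s

25.51


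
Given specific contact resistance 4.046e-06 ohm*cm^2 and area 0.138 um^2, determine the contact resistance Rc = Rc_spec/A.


Step 1: Convert area to cm^2: 0.138 um^2 = 1.3800e-09 cm^2
Step 2: Rc = Rc_spec / A = 4.046e-06 / 1.3800e-09
Step 3: Rc = 2.93e+03 ohms

2.93e+03


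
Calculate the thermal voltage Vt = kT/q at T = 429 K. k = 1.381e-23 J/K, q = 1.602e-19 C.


Step 1: kT = 1.381e-23 * 429 = 5.92449e-21 J
Step 2: Vt = kT/q = 5.92449e-21 / 1.602e-19
Step 3: Vt = 0.03698 V

0.03698


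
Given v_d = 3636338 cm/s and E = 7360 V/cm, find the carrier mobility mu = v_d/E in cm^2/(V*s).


Step 1: mu = v_d / E
Step 2: mu = 3636338 / 7360
Step 3: mu = 494.07 cm^2/(V*s)

494.07


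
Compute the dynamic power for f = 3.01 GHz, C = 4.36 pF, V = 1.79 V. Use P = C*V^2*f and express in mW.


Step 1: V^2 = 1.79^2 = 3.2041 V^2
Step 2: P = C*V^2*f = 4.36e-12 F * 3.2041 * 3.01e9 Hz
Step 3: P = 4.204932676e-02 W
Step 4: P = 42.049 mW

42.049


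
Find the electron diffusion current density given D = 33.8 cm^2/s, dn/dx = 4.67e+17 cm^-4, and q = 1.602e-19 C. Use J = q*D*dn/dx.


Step 1: J = q * D * (dn/dx)
Step 2: J = 1.602e-19 * 33.8 * 4.67e+17
Step 3: J = 2.53e+00 A/cm^2

2.53e+00


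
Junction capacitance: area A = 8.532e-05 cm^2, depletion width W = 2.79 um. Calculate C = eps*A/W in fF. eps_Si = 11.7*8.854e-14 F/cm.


Step 1: eps_Si = 11.7 * 8.854e-14 = 1.035918e-12 F/cm
Step 2: W in cm = 2.79 * 1e-4 = 2.79e-04 cm
Step 3: C = 1.035918e-12 * 8.532e-05 / 2.79e-04 = 3.167904e-13 F
Step 4: C = 316.79 fF

316.79


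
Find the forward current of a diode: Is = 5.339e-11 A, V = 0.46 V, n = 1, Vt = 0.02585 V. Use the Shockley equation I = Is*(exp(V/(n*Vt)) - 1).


Step 1: V/(n*Vt) = 0.46/(1*0.02585) = 17.7950
Step 2: exp(17.7950) = 5.3490e+07
Step 3: I = 5.339e-11 * (5.3490e+07 - 1) = 2.86e-03 A

2.86e-03


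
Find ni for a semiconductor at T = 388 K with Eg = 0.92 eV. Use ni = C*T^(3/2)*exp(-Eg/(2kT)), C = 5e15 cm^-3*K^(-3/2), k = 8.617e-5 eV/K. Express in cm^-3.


Step 1: Compute kT = 8.617e-5 * 388 = 0.03343396 eV
Step 2: Exponent = -Eg/(2kT) = -0.92/(2*0.03343396) = -13.75847
Step 3: T^(3/2) = 388^1.5 = 7642.71
Step 4: ni = 5e15 * 7642.71 * exp(-13.75847) = 4.05e+13 cm^-3

4.05e+13


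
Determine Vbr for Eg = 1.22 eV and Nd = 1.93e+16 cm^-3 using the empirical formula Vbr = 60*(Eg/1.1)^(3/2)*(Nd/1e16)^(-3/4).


Step 1: Eg/1.1 = 1.22/1.1 = 1.109091
Step 2: (Eg/1.1)^1.5 = 1.109091^1.5 = 1.168021
Step 3: (Nd/1e16)^(-0.75) = (1.93)^(-0.75) = 0.610706
Step 4: Vbr = 60 * 1.168021 * 0.610706 = 42.8 V

42.8


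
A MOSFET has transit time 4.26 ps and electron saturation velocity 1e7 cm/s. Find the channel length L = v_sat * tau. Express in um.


Step 1: tau in seconds = 4.26 ps * 1e-12 = 4.2600e-12 s
Step 2: L = v_sat * tau = 1e7 * 4.2600e-12 = 4.2600e-05 cm
Step 3: L in um = 4.2600e-05 * 1e4 = 0.426 um

0.426


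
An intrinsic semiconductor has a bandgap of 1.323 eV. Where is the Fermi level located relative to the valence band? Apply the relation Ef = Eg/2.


Step 1: For an intrinsic semiconductor, the Fermi level sits at midgap.
Step 2: Ef = Eg / 2 = 1.323 / 2 = 0.6615 eV

0.6615


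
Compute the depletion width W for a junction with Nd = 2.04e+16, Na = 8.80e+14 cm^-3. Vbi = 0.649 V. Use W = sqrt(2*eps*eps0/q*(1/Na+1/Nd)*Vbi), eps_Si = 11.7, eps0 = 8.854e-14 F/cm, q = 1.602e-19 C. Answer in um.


Step 1: 1/Na + 1/Nd = 1/8.80e+14 + 1/2.04e+16 = 1.18538e-15
Step 2: 2*eps*eps0/q = 2*11.7*8.854e-14/1.602e-19 = 1.293281e+07
Step 3: W^2 = 1.293281e+07 * 1.18538e-15 * 0.649 = 9.94936e-09
Step 4: W = sqrt(9.94936e-09) = 9.975e-05 cm = 0.9975 um

0.9975


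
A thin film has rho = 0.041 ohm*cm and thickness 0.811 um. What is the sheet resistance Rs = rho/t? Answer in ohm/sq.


Step 1: Convert thickness to cm: t = 0.811 um = 8.1100e-05 cm
Step 2: Rs = rho / t = 0.041 / 8.1100e-05
Step 3: Rs = 505.5 ohm/sq

505.5


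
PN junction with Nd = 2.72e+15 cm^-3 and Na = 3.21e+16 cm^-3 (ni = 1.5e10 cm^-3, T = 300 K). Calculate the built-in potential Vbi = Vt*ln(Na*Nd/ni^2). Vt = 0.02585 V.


Step 1: Compute Na*Nd/ni^2 = 3.21e+16 * 2.72e+15 / (1.5e10)^2 = 3.8805e+11
Step 2: ln(3.8805e+11) = 26.6844
Step 3: Vbi = 0.02585 * 26.6844 = 0.69 V

0.69


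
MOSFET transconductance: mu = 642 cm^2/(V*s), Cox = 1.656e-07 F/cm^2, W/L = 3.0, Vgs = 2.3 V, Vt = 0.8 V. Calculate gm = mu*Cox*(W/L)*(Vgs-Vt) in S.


Step 1: Vov = Vgs - Vt = 2.3 - 0.8 = 1.5 V
Step 2: gm = mu * Cox * (W/L) * Vov
Step 3: gm = 642 * 1.656e-07 * 3.0 * 1.5 = 4.78e-04 S

4.78e-04


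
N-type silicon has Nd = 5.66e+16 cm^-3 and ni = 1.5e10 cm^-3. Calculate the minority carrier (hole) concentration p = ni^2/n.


Step 1: Since Nd >> ni, n ≈ Nd = 5.66e+16 cm^-3
Step 2: p = ni^2 / n = (1.5e10)^2 / 5.66e+16
Step 3: p = 2.25e20 / 5.66e+16 = 3.98e+03 cm^-3

3.98e+03


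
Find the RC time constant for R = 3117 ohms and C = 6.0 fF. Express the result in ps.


Step 1: tau = R * C
Step 2: tau = 3117 * 6.0 fF = 3117 * 6.0e-15 F
Step 3: tau = 1.8702e-11 s = 18.702 ps

18.702


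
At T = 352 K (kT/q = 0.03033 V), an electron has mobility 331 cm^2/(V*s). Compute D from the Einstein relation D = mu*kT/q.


Step 1: D = mu * (kT/q)
Step 2: D = 331 * 0.03033
Step 3: D = 10.04 cm^2/s

10.04


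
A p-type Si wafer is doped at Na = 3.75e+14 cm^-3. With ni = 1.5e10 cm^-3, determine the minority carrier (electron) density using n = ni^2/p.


Step 1: Majority hole concentration p ≈ Na = 3.75e+14 cm^-3
Step 2: n = ni^2 / Na = (1.5e10)^2 / 3.75e+14
Step 3: n = 6.00e+05 cm^-3

6.00e+05


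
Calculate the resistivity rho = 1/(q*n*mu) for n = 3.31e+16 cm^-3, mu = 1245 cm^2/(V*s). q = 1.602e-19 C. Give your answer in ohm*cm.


Step 1: sigma = q * n * mu = 1.602e-19 * 3.31e+16 * 1245 = 6.60176e+00 S/cm
Step 2: rho = 1 / sigma = 1 / 6.60176e+00 = 0.1515 ohm*cm

0.1515


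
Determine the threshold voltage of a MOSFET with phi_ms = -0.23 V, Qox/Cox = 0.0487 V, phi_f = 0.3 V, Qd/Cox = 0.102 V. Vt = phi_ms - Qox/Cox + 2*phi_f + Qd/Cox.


Step 1: Vt = phi_ms - Qox/Cox + 2*phi_f + Qd/Cox
Step 2: Vt = -0.23 - 0.0487 + 2*0.3 + 0.102
Step 3: Vt = -0.23 - 0.0487 + 0.6 + 0.102
Step 4: Vt = 0.4233 V

0.4233


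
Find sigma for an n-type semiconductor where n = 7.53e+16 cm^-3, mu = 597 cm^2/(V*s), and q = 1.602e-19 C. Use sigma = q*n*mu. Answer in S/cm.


Step 1: sigma = q * n * mu
Step 2: sigma = 1.602e-19 * 7.53e+16 * 597
Step 3: sigma = 7.202e+00 S/cm

7.202e+00


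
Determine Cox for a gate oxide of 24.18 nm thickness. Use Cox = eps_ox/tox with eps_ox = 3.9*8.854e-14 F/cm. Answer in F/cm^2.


Step 1: eps_ox = 3.9 * 8.854e-14 = 3.45306e-13 F/cm
Step 2: tox in cm = 24.18 nm * 1e-7 = 2.4180e-06 cm
Step 3: Cox = 3.45306e-13 / 2.4180e-06 = 1.43e-07 F/cm^2

1.43e-07


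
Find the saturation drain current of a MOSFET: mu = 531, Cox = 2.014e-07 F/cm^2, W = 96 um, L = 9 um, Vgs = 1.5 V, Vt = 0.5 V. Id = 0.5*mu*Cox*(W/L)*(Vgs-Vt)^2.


Step 1: Overdrive voltage Vov = Vgs - Vt = 1.5 - 0.5 = 1.0 V
Step 2: W/L = 96/9 = 10.6667
Step 3: Id = 0.5 * 531 * 2.014e-07 * 10.6667 * 1.0^2
Step 4: Id = 5.70e-04 A

5.70e-04
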